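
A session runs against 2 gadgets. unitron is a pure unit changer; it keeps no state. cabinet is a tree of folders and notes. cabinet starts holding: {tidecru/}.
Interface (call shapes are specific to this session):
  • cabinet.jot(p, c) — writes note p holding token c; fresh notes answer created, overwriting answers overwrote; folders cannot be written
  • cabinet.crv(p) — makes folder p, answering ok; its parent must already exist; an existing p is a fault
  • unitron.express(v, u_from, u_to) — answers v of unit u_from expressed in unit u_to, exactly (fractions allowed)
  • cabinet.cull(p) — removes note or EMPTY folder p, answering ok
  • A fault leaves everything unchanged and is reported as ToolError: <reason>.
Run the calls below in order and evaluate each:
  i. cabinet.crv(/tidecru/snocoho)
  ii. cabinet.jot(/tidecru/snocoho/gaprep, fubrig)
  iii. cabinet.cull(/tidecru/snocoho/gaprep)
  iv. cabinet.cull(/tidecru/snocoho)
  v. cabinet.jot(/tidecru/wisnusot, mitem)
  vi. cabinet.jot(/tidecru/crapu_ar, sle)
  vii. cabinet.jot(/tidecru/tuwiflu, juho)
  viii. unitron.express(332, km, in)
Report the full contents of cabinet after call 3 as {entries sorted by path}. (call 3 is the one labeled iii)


Answer: {tidecru/, tidecru/snocoho/}

Derivation:
> cabinet.crv p='/tidecru/snocoho'
= ok
> cabinet.jot p='/tidecru/snocoho/gaprep' c='fubrig'
= created
> cabinet.cull p='/tidecru/snocoho/gaprep'
= ok
> cabinet.cull p='/tidecru/snocoho'
= ok
> cabinet.jot p='/tidecru/wisnusot' c='mitem'
= created
> cabinet.jot p='/tidecru/crapu_ar' c='sle'
= created
> cabinet.jot p='/tidecru/tuwiflu' c='juho'
= created
> unitron.express v='332' u_from='km' u_to='in'
= 1660000000/127


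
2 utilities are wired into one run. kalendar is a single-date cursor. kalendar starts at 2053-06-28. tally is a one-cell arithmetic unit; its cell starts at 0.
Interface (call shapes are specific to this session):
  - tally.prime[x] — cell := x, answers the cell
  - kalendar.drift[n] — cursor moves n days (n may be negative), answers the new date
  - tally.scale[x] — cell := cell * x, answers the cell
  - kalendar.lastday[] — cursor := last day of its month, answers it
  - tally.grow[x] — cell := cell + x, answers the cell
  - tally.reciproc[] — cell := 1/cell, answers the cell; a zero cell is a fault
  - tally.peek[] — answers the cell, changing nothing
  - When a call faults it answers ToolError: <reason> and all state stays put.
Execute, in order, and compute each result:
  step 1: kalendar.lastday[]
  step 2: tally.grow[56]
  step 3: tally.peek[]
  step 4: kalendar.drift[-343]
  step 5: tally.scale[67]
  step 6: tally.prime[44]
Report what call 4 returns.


// lastday() == 2053-06-30
// grow(56) == 56
// peek() == 56
// drift(-343) == 2052-07-22
// scale(67) == 3752
// prime(44) == 44

Answer: 2052-07-22


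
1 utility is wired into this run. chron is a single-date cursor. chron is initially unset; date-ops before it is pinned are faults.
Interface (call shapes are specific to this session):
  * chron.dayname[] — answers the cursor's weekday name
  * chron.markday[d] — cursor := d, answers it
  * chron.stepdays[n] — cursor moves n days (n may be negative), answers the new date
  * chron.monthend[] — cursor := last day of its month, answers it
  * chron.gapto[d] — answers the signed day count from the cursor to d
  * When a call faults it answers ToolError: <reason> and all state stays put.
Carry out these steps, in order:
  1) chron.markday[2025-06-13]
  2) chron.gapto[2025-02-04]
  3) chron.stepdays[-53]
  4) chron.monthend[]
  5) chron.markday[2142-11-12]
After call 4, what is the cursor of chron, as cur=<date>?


Answer: cur=2025-04-30

Derivation:
I invoke markday using d='2025-06-13', giving 2025-06-13.
Then gapto using d='2025-02-04', giving -129.
I invoke stepdays using n='-53', and observe 2025-04-21.
Now I run monthend: 2025-04-30.
I try markday using d='2142-11-12', giving 2142-11-12.


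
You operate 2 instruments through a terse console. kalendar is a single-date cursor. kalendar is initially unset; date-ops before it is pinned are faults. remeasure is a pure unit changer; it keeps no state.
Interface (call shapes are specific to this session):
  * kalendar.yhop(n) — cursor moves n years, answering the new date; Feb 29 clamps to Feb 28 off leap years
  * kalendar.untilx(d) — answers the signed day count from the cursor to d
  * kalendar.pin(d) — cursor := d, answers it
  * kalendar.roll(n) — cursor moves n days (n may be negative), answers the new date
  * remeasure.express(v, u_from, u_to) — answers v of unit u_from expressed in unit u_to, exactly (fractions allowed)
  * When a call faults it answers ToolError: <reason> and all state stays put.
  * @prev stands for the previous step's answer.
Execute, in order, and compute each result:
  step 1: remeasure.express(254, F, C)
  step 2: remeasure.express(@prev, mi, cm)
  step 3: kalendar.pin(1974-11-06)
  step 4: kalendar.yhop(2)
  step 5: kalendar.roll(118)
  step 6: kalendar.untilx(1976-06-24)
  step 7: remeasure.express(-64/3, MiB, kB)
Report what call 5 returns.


Answer: 1977-03-04

Derivation:
Invoking express passing v→254, u_from→F, u_to→C, which returns 370/3.
I use express passing v→@prev, u_from→mi, u_to→cm, and observe 19848576.
Next I call pin passing d→1974-11-06, and see 1974-11-06.
Invoking yhop passing n→2, — result: 1976-11-06.
I use roll passing n→118: 1977-03-04.
I run untilx passing d→1976-06-24, yielding -253.
I use express passing v→-64/3, u_from→MiB, u_to→kB, giving -8388608/375.


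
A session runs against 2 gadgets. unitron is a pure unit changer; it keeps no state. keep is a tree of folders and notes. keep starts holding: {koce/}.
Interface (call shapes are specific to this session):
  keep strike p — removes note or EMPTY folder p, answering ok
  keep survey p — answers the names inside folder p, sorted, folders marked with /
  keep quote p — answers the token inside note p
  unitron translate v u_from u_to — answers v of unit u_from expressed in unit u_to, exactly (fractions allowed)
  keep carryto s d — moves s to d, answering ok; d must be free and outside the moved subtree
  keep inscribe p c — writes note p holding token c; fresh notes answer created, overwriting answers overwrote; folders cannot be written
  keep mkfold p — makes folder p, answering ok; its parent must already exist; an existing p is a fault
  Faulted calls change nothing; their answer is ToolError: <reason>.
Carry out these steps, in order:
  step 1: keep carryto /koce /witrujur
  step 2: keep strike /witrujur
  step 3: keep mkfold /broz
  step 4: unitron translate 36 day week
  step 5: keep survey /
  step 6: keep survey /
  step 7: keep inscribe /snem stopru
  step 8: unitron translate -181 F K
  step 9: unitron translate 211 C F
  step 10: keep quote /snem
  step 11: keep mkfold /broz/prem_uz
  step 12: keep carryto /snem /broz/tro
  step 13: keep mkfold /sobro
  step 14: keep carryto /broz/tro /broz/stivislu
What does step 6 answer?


Invoking keep carryto on /koce, /witrujur, — result: ok.
Calling keep strike on /witrujur, — result: ok.
Now I run keep mkfold on /broz, giving ok.
Calling unitron translate on 36, day, week, yielding 36/7.
Calling keep survey on /, and observe [broz/].
Next I call keep survey on /, and observe [broz/].
Then keep inscribe on /snem, stopru, giving created.
I try unitron translate on -181, F, K, and see 9289/60.
Then unitron translate on 211, C, F, and observe 2059/5.
Now I run keep quote on /snem, and get stopru.
I call keep mkfold on /broz/prem_uz, — result: ok.
Then keep carryto on /snem, /broz/tro, and observe ok.
Calling keep mkfold on /sobro, and see ok.
I call keep carryto on /broz/tro, /broz/stivislu: ok.

Answer: [broz/]


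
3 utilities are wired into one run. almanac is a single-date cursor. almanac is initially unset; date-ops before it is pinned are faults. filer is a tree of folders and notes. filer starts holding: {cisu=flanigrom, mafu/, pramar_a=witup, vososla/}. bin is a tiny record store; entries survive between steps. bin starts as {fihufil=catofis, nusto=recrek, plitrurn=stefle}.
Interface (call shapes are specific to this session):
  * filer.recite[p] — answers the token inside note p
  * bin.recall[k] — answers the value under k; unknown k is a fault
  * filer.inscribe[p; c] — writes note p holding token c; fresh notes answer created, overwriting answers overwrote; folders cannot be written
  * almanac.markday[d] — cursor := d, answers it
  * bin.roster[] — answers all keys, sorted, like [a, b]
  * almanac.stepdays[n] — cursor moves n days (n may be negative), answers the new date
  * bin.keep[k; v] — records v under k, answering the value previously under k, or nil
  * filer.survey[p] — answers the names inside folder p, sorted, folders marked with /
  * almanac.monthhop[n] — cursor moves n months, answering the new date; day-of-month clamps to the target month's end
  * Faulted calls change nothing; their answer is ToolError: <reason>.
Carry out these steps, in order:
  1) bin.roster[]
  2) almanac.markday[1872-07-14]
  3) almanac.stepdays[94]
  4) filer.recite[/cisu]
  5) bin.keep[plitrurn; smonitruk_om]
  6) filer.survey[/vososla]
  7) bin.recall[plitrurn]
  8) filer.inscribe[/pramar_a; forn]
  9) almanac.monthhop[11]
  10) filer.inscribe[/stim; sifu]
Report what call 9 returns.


Answer: 1873-09-16

Derivation:
$ roster
= [fihufil, nusto, plitrurn]
$ markday d: 1872-07-14
= 1872-07-14
$ stepdays n: 94
= 1872-10-16
$ recite p: /cisu
= flanigrom
$ keep k: plitrurn v: smonitruk_om
= stefle
$ survey p: /vososla
= []
$ recall k: plitrurn
= smonitruk_om
$ inscribe p: /pramar_a c: forn
= overwrote
$ monthhop n: 11
= 1873-09-16
$ inscribe p: /stim c: sifu
= created


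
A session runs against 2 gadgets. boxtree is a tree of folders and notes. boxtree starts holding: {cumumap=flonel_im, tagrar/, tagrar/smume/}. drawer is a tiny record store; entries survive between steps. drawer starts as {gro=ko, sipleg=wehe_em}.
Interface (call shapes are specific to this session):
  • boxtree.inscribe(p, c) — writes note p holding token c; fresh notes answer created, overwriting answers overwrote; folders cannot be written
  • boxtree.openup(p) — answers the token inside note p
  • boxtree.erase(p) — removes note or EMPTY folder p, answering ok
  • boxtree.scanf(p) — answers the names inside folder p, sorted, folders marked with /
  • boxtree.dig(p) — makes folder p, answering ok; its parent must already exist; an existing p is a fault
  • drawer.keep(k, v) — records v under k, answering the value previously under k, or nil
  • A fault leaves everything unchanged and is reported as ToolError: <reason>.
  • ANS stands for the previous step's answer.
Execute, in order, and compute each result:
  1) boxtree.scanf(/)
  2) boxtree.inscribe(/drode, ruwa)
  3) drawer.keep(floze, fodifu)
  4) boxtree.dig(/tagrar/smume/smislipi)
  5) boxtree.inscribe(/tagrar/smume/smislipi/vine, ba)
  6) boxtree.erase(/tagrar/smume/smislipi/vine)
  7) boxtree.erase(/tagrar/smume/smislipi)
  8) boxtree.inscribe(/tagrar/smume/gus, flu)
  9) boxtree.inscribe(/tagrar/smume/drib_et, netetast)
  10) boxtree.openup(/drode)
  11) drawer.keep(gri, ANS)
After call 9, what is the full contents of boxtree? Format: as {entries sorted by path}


Answer: {cumumap=flonel_im, drode=ruwa, tagrar/, tagrar/smume/, tagrar/smume/drib_et=netetast, tagrar/smume/gus=flu}

Derivation:
·→ scanf(p=/)
·← [cumumap, tagrar/]
·→ inscribe(p=/drode, c=ruwa)
·← created
·→ keep(k=floze, v=fodifu)
·← nil
·→ dig(p=/tagrar/smume/smislipi)
·← ok
·→ inscribe(p=/tagrar/smume/smislipi/vine, c=ba)
·← created
·→ erase(p=/tagrar/smume/smislipi/vine)
·← ok
·→ erase(p=/tagrar/smume/smislipi)
·← ok
·→ inscribe(p=/tagrar/smume/gus, c=flu)
·← created
·→ inscribe(p=/tagrar/smume/drib_et, c=netetast)
·← created
·→ openup(p=/drode)
·← ruwa
·→ keep(k=gri, v=ANS)
·← nil


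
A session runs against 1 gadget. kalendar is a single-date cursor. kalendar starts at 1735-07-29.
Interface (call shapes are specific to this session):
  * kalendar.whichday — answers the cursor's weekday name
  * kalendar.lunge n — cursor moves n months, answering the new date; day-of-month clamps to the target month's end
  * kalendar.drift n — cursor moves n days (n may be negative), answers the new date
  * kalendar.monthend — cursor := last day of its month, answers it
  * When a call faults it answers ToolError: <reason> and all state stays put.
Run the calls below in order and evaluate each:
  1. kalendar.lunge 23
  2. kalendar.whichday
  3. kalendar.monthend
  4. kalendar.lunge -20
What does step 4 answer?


Answer: 1735-10-30

Derivation:
% kalendar.lunge n=23
[out] 1737-06-29
% kalendar.whichday
[out] Saturday
% kalendar.monthend
[out] 1737-06-30
% kalendar.lunge n=-20
[out] 1735-10-30


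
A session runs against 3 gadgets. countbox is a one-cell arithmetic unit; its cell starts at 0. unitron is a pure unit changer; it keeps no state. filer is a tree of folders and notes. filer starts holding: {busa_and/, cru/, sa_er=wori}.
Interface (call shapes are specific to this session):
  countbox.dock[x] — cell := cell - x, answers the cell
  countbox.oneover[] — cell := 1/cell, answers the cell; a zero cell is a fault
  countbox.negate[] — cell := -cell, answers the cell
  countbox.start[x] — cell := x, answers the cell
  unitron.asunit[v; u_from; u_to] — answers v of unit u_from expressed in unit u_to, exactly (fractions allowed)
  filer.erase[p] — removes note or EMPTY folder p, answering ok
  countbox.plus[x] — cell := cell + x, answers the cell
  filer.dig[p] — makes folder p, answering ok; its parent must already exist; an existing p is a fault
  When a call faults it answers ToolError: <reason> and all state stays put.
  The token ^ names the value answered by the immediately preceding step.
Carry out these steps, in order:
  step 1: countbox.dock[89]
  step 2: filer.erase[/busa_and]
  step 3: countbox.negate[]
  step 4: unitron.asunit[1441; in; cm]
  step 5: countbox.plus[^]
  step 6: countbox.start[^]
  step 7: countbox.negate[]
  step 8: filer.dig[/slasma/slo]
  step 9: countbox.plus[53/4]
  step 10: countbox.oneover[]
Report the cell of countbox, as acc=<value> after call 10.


Answer: acc=-100/373589

Derivation:
Step: countbox.dock[x=89]
Result: -89
Step: filer.erase[p=/busa_and]
Result: ok
Step: countbox.negate[]
Result: 89
Step: unitron.asunit[v=1441; u_from=in; u_to=cm]
Result: 183007/50
Step: countbox.plus[x=^]
Result: 187457/50
Step: countbox.start[x=^]
Result: 187457/50
Step: countbox.negate[]
Result: -187457/50
Step: filer.dig[p=/slasma/slo]
Result: ToolError: no parent
Step: countbox.plus[x=53/4]
Result: -373589/100
Step: countbox.oneover[]
Result: -100/373589


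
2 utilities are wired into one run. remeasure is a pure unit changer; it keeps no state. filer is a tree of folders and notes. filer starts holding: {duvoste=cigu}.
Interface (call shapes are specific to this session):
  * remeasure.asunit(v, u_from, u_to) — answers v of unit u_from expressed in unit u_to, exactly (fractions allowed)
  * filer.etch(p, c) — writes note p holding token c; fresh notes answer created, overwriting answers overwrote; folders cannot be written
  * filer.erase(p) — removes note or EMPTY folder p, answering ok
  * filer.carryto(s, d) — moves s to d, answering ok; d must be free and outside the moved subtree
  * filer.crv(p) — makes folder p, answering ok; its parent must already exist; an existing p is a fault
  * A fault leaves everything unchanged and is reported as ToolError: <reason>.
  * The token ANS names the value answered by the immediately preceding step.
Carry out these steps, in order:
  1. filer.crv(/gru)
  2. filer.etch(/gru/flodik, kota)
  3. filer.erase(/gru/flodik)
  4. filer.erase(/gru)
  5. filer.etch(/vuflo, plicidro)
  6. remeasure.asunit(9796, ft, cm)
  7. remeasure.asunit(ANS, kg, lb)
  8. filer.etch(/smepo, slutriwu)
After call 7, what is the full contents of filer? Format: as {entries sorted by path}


Answer: {duvoste=cigu, vuflo=plicidro}

Derivation:
I invoke filer.crv using p='/gru', → ok.
I call filer.etch using p='/gru/flodik', c='kota', and get created.
I use filer.erase using p='/gru/flodik', and see ok.
Next I call filer.erase using p='/gru', yielding ok.
I invoke filer.etch using p='/vuflo', c='plicidro', giving created.
Next I call remeasure.asunit using v='9796', u_from='ft', u_to='cm', and see 7464552/25.
I use remeasure.asunit using v='ANS', u_from='kg', u_to='lb', and get 29858208000000/45359237.
I call filer.etch using p='/smepo', c='slutriwu', yielding created.


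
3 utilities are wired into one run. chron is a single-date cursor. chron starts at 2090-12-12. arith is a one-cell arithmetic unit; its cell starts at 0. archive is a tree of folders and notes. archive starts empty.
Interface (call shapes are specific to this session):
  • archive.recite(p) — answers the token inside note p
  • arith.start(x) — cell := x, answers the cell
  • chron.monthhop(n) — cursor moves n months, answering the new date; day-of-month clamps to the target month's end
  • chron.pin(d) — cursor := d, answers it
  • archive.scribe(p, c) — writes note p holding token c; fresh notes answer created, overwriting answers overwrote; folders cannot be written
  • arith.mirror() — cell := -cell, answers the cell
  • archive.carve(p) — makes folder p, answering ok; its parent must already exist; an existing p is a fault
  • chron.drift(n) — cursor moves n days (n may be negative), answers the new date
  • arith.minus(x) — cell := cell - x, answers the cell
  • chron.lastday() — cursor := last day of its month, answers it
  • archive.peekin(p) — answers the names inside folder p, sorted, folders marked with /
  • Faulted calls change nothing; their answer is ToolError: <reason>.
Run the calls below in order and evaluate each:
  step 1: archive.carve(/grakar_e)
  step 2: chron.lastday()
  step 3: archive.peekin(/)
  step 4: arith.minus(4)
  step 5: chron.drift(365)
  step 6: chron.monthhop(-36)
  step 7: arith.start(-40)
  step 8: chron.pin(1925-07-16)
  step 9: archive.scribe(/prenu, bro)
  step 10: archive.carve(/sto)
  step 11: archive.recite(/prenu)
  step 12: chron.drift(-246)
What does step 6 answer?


>>> carve p: /grakar_e
[out] ok
>>> lastday
[out] 2090-12-31
>>> peekin p: /
[out] [grakar_e/]
>>> minus x: 4
[out] -4
>>> drift n: 365
[out] 2091-12-31
>>> monthhop n: -36
[out] 2088-12-31
>>> start x: -40
[out] -40
>>> pin d: 1925-07-16
[out] 1925-07-16
>>> scribe p: /prenu c: bro
[out] created
>>> carve p: /sto
[out] ok
>>> recite p: /prenu
[out] bro
>>> drift n: -246
[out] 1924-11-12

Answer: 2088-12-31


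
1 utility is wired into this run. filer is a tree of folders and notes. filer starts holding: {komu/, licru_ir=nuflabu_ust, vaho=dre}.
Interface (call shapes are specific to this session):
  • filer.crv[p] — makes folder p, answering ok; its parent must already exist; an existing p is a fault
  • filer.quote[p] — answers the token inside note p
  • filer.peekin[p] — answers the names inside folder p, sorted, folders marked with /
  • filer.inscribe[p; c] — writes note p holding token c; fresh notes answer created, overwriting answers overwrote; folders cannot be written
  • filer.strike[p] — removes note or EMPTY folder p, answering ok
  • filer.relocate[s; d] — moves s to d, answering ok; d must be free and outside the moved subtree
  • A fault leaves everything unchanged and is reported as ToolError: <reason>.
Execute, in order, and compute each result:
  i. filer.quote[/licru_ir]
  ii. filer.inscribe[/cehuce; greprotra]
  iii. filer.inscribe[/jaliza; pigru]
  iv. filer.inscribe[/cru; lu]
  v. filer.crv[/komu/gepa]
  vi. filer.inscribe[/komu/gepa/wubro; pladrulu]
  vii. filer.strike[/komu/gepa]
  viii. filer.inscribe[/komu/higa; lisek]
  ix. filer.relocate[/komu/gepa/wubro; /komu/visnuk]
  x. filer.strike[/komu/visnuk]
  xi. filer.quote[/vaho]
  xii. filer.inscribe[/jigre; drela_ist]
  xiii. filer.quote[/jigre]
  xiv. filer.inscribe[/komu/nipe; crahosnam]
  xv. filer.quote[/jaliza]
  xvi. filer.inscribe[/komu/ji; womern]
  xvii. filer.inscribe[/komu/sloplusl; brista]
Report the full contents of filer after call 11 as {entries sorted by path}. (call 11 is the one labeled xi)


Next I call quote passing p='/licru_ir', and observe nuflabu_ust.
Invoking inscribe passing p='/cehuce', c='greprotra', giving created.
Invoking inscribe passing p='/jaliza', c='pigru', giving created.
I run inscribe passing p='/cru', c='lu', and observe created.
Now I run crv passing p='/komu/gepa', and see ok.
Now I run inscribe passing p='/komu/gepa/wubro', c='pladrulu', and see created.
I call strike passing p='/komu/gepa', and see ToolError: not empty.
I call inscribe passing p='/komu/higa', c='lisek', and see created.
I invoke relocate passing s='/komu/gepa/wubro', d='/komu/visnuk', giving ok.
Using strike passing p='/komu/visnuk', which returns ok.
I call quote passing p='/vaho', and get dre.
I run inscribe passing p='/jigre', c='drela_ist', → created.
Now I run quote passing p='/jigre', — result: drela_ist.
I try inscribe passing p='/komu/nipe', c='crahosnam', and see created.
I use quote passing p='/jaliza', and observe pigru.
I use inscribe passing p='/komu/ji', c='womern', giving created.
Calling inscribe passing p='/komu/sloplusl', c='brista', → created.

Answer: {cehuce=greprotra, cru=lu, jaliza=pigru, komu/, komu/gepa/, komu/higa=lisek, licru_ir=nuflabu_ust, vaho=dre}


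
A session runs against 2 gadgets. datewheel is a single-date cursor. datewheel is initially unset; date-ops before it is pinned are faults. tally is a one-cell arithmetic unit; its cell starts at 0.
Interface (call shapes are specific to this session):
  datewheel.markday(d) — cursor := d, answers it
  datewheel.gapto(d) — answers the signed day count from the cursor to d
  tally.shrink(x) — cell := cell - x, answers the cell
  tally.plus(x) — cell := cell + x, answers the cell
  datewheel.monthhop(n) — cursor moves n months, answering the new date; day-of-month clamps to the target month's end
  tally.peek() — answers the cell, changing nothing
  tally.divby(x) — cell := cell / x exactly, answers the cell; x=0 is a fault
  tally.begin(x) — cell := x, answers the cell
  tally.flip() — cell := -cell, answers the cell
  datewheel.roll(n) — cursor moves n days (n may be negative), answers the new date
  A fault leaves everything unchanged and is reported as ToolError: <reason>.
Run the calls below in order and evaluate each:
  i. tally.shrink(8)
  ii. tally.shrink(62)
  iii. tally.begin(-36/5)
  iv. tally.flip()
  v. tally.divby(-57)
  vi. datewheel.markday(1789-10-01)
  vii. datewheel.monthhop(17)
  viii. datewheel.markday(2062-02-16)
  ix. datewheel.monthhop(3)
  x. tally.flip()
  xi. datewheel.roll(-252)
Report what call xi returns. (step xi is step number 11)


// 1. tally.shrink(8) : -8
// 2. tally.shrink(62) : -70
// 3. tally.begin(-36/5) : -36/5
// 4. tally.flip() : 36/5
// 5. tally.divby(-57) : -12/95
// 6. datewheel.markday(1789-10-01) : 1789-10-01
// 7. datewheel.monthhop(17) : 1791-03-01
// 8. datewheel.markday(2062-02-16) : 2062-02-16
// 9. datewheel.monthhop(3) : 2062-05-16
// 10. tally.flip() : 12/95
// 11. datewheel.roll(-252) : 2061-09-06

Answer: 2061-09-06


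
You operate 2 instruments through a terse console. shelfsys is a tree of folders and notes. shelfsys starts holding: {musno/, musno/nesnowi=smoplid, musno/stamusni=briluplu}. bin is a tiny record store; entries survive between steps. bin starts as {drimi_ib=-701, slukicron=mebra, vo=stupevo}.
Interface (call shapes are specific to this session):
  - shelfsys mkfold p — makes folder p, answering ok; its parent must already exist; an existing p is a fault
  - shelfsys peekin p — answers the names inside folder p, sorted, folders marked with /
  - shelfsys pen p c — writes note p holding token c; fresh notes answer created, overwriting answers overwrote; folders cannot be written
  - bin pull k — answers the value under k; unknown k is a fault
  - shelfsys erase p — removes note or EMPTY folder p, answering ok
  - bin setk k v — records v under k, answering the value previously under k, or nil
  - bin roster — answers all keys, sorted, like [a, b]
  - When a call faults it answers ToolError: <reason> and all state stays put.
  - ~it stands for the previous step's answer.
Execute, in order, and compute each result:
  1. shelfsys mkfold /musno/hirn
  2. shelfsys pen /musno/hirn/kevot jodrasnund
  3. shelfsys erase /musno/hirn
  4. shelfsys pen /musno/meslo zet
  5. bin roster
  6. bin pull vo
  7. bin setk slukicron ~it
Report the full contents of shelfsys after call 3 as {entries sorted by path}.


Answer: {musno/, musno/hirn/, musno/hirn/kevot=jodrasnund, musno/nesnowi=smoplid, musno/stamusni=briluplu}

Derivation:
Act: shelfsys mkfold[/musno/hirn]
Obs: ok
Act: shelfsys pen[/musno/hirn/kevot; jodrasnund]
Obs: created
Act: shelfsys erase[/musno/hirn]
Obs: ToolError: not empty
Act: shelfsys pen[/musno/meslo; zet]
Obs: created
Act: bin roster[]
Obs: [drimi_ib, slukicron, vo]
Act: bin pull[vo]
Obs: stupevo
Act: bin setk[slukicron; ~it]
Obs: mebra


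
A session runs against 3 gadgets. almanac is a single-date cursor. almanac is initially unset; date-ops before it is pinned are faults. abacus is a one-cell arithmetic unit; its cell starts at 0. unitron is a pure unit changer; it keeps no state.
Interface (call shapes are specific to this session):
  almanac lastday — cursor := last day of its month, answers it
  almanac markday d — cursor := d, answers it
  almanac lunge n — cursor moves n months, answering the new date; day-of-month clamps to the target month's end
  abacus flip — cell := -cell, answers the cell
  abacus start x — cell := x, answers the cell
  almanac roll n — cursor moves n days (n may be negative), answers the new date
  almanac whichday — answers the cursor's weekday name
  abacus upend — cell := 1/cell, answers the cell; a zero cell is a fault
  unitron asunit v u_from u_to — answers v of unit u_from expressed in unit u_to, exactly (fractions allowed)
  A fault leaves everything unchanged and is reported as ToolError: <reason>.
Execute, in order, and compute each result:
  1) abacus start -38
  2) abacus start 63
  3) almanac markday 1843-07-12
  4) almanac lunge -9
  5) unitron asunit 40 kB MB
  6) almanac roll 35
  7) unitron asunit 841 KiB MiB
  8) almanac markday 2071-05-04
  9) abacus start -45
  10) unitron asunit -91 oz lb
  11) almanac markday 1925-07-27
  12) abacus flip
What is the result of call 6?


# 1. abacus start(x→-38) -> -38
# 2. abacus start(x→63) -> 63
# 3. almanac markday(d→1843-07-12) -> 1843-07-12
# 4. almanac lunge(n→-9) -> 1842-10-12
# 5. unitron asunit(v→40, u_from→kB, u_to→MB) -> 1/25
# 6. almanac roll(n→35) -> 1842-11-16
# 7. unitron asunit(v→841, u_from→KiB, u_to→MiB) -> 841/1024
# 8. almanac markday(d→2071-05-04) -> 2071-05-04
# 9. abacus start(x→-45) -> -45
# 10. unitron asunit(v→-91, u_from→oz, u_to→lb) -> -91/16
# 11. almanac markday(d→1925-07-27) -> 1925-07-27
# 12. abacus flip() -> 45

Answer: 1842-11-16


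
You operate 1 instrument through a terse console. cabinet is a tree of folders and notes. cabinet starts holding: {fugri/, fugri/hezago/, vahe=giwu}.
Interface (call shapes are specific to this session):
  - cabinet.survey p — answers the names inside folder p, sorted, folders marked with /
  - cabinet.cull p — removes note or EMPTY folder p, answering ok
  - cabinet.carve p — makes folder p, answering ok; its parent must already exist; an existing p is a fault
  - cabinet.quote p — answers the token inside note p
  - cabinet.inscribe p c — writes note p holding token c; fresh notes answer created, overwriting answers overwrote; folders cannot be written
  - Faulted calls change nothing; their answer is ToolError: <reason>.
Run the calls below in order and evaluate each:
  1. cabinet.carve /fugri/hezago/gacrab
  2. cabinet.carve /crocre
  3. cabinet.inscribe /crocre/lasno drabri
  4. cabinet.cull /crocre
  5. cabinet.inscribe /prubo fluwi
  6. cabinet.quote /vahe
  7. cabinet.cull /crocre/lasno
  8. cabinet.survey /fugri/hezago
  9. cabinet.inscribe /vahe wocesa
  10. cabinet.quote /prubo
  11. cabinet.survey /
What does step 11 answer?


→ cabinet.carve(p='/fugri/hezago/gacrab')
← ok
→ cabinet.carve(p='/crocre')
← ok
→ cabinet.inscribe(p='/crocre/lasno', c='drabri')
← created
→ cabinet.cull(p='/crocre')
← ToolError: not empty
→ cabinet.inscribe(p='/prubo', c='fluwi')
← created
→ cabinet.quote(p='/vahe')
← giwu
→ cabinet.cull(p='/crocre/lasno')
← ok
→ cabinet.survey(p='/fugri/hezago')
← [gacrab/]
→ cabinet.inscribe(p='/vahe', c='wocesa')
← overwrote
→ cabinet.quote(p='/prubo')
← fluwi
→ cabinet.survey(p='/')
← [crocre/, fugri/, prubo, vahe]

Answer: [crocre/, fugri/, prubo, vahe]


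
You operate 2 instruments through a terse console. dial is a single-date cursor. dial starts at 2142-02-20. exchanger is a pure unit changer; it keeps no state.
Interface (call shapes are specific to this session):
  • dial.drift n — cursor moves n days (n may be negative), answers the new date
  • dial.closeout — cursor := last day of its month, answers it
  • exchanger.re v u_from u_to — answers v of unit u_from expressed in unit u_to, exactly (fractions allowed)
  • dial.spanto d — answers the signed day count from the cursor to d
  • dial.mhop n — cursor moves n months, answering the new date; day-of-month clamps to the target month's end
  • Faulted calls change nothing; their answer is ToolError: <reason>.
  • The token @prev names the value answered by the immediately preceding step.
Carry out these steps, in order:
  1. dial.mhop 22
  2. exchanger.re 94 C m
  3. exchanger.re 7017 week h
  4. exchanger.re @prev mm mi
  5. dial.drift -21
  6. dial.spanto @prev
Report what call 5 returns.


Answer: 2143-11-29

Derivation:
Using dial.mhop using n='22': 2143-12-20.
I use exchanger.re using v='94', u_from='C', u_to='m', → ToolError: incompatible units.
I call exchanger.re using v='7017', u_from='week', u_to='h', giving 1178856.
I try exchanger.re using v='@prev', u_from='mm', u_to='mi', yielding 16373/22352.
Using dial.drift using n='-21', — result: 2143-11-29.
Now I run dial.spanto using d='@prev', and observe 0.


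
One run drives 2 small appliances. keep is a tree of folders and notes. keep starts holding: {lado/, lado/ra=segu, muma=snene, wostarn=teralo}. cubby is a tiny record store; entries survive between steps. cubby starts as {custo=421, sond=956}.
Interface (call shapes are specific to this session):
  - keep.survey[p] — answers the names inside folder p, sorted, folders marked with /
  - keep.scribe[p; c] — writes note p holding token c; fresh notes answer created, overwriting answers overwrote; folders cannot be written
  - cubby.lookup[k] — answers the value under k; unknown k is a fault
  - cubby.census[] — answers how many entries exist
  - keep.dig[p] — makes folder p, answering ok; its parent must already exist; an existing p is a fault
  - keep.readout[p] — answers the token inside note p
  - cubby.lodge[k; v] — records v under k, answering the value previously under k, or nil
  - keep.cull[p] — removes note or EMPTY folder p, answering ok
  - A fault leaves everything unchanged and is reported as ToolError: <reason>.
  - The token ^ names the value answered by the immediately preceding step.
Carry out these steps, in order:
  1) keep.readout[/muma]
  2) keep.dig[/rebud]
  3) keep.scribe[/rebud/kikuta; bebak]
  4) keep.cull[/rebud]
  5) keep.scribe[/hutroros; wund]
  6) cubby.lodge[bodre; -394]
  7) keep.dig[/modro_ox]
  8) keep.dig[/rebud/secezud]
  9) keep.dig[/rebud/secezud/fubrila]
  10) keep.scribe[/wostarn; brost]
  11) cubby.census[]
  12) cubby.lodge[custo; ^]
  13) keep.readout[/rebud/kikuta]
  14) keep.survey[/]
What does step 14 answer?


Answer: [hutroros, lado/, modro_ox/, muma, rebud/, wostarn]

Derivation:
Act: keep.readout[p=/muma]
Obs: snene
Act: keep.dig[p=/rebud]
Obs: ok
Act: keep.scribe[p=/rebud/kikuta; c=bebak]
Obs: created
Act: keep.cull[p=/rebud]
Obs: ToolError: not empty
Act: keep.scribe[p=/hutroros; c=wund]
Obs: created
Act: cubby.lodge[k=bodre; v=-394]
Obs: nil
Act: keep.dig[p=/modro_ox]
Obs: ok
Act: keep.dig[p=/rebud/secezud]
Obs: ok
Act: keep.dig[p=/rebud/secezud/fubrila]
Obs: ok
Act: keep.scribe[p=/wostarn; c=brost]
Obs: overwrote
Act: cubby.census[]
Obs: 3
Act: cubby.lodge[k=custo; v=^]
Obs: 421
Act: keep.readout[p=/rebud/kikuta]
Obs: bebak
Act: keep.survey[p=/]
Obs: [hutroros, lado/, modro_ox/, muma, rebud/, wostarn]


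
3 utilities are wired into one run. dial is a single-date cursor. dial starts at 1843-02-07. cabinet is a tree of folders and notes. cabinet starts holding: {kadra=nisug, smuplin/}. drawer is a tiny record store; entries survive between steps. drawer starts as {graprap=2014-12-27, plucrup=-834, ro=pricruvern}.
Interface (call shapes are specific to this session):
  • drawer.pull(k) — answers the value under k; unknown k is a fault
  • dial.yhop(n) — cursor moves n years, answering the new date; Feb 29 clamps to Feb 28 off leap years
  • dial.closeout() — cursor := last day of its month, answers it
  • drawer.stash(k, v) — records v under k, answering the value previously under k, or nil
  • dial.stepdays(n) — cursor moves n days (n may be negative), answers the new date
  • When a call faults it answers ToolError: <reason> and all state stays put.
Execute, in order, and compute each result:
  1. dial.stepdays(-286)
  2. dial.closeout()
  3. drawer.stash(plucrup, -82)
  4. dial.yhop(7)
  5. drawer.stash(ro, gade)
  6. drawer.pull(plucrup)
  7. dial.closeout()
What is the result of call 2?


·→ stepdays(-286)
·← 1842-04-27
·→ closeout()
·← 1842-04-30
·→ stash(plucrup, -82)
·← -834
·→ yhop(7)
·← 1849-04-30
·→ stash(ro, gade)
·← pricruvern
·→ pull(plucrup)
·← -82
·→ closeout()
·← 1849-04-30

Answer: 1842-04-30


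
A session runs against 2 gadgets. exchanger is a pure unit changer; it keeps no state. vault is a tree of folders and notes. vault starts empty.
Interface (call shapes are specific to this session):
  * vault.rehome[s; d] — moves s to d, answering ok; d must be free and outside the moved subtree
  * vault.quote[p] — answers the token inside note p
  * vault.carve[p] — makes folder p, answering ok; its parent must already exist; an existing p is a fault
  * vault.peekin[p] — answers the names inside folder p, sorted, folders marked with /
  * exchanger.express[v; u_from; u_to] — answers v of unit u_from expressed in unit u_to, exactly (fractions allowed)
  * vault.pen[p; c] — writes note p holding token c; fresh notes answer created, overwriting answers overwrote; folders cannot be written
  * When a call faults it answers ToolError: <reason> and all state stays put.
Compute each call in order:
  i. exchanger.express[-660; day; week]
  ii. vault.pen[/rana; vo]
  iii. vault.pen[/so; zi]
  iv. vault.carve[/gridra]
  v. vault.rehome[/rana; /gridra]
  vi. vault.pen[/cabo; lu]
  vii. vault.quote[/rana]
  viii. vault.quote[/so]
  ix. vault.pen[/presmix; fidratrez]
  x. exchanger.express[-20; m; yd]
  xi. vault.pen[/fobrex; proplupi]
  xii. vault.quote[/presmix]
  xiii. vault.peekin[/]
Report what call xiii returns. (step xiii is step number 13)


>>> express v: -660 u_from: day u_to: week
:: -660/7
>>> pen p: /rana c: vo
:: created
>>> pen p: /so c: zi
:: created
>>> carve p: /gridra
:: ok
>>> rehome s: /rana d: /gridra
:: ToolError: exists
>>> pen p: /cabo c: lu
:: created
>>> quote p: /rana
:: vo
>>> quote p: /so
:: zi
>>> pen p: /presmix c: fidratrez
:: created
>>> express v: -20 u_from: m u_to: yd
:: -25000/1143
>>> pen p: /fobrex c: proplupi
:: created
>>> quote p: /presmix
:: fidratrez
>>> peekin p: /
:: [cabo, fobrex, gridra/, presmix, rana, so]

Answer: [cabo, fobrex, gridra/, presmix, rana, so]


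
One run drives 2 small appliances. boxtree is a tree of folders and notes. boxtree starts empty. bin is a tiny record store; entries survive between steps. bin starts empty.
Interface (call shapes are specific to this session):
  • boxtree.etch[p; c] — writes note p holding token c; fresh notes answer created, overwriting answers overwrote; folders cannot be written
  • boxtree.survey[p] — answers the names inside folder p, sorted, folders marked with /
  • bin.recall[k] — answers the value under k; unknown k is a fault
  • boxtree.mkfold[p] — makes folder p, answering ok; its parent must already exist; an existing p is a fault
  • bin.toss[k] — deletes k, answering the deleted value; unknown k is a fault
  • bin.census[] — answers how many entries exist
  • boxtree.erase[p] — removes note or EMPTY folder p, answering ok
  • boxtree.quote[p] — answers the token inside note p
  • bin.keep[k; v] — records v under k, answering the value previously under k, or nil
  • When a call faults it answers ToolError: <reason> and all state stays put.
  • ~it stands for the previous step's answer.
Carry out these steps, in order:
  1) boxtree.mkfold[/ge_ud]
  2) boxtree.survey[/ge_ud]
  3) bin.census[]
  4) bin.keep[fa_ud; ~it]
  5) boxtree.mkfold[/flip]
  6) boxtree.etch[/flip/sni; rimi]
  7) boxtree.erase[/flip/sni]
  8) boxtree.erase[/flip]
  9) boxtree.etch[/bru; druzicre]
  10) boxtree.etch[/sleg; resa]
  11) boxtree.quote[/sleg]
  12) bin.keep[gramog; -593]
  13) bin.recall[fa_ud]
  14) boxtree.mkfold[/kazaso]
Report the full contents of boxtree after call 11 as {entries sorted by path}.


Answer: {bru=druzicre, ge_ud/, sleg=resa}

Derivation:
I invoke boxtree.mkfold passing p=/ge_ud, — result: ok.
I use boxtree.survey passing p=/ge_ud: [].
Invoking bin.census(), which returns 0.
Next I call bin.keep passing k=fa_ud, v=~it, and get nil.
Now I run boxtree.mkfold passing p=/flip, and get ok.
Calling boxtree.etch passing p=/flip/sni, c=rimi, and observe created.
I use boxtree.erase passing p=/flip/sni, — result: ok.
I try boxtree.erase passing p=/flip, and see ok.
Then boxtree.etch passing p=/bru, c=druzicre, yielding created.
I invoke boxtree.etch passing p=/sleg, c=resa, — result: created.
Calling boxtree.quote passing p=/sleg, and get resa.
I invoke bin.keep passing k=gramog, v=-593, and get nil.
I run bin.recall passing k=fa_ud, and observe 0.
Invoking boxtree.mkfold passing p=/kazaso, — result: ok.


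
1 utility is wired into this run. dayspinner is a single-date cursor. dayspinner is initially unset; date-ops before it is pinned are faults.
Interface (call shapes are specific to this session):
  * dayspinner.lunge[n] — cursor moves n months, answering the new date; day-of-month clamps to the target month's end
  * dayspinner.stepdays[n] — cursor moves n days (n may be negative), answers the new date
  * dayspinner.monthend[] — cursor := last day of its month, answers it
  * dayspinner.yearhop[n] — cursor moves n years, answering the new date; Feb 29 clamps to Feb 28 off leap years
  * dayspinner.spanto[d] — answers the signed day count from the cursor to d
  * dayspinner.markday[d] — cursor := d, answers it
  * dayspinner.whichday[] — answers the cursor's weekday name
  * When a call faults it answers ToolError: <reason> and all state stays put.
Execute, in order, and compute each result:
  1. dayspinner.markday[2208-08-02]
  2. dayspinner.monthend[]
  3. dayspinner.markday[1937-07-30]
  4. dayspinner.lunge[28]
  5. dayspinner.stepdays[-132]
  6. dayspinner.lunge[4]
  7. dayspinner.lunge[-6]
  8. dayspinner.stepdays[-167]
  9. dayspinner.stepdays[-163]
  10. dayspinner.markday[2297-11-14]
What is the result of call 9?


Answer: 1938-06-25

Derivation:
Step: markday[d: 2208-08-02]
Result: 2208-08-02
Step: monthend[]
Result: 2208-08-31
Step: markday[d: 1937-07-30]
Result: 1937-07-30
Step: lunge[n: 28]
Result: 1939-11-30
Step: stepdays[n: -132]
Result: 1939-07-21
Step: lunge[n: 4]
Result: 1939-11-21
Step: lunge[n: -6]
Result: 1939-05-21
Step: stepdays[n: -167]
Result: 1938-12-05
Step: stepdays[n: -163]
Result: 1938-06-25
Step: markday[d: 2297-11-14]
Result: 2297-11-14


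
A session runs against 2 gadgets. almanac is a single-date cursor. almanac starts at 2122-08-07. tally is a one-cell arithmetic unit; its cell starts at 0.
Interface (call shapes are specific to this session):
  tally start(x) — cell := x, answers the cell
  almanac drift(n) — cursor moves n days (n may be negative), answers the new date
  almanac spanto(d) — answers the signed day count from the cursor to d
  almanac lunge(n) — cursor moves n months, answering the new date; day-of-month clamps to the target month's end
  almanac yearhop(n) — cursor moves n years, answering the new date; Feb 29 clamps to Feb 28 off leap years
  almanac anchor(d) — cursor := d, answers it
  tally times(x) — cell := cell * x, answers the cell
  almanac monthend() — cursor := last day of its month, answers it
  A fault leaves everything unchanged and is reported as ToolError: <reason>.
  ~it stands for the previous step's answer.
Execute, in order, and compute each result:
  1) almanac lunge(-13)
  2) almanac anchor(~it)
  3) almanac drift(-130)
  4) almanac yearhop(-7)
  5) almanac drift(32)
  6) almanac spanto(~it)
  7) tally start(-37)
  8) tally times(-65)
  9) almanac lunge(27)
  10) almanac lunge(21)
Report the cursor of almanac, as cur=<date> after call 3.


Answer: cur=2121-02-27

Derivation:
! almanac lunge(n: -13) : 2121-07-07
! almanac anchor(d: ~it) : 2121-07-07
! almanac drift(n: -130) : 2121-02-27
! almanac yearhop(n: -7) : 2114-02-27
! almanac drift(n: 32) : 2114-03-31
! almanac spanto(d: ~it) : 0
! tally start(x: -37) : -37
! tally times(x: -65) : 2405
! almanac lunge(n: 27) : 2116-06-30
! almanac lunge(n: 21) : 2118-03-30
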